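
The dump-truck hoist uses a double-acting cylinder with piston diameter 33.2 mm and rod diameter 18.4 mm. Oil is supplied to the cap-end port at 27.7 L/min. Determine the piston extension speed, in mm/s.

Cap-side area A_cap = π/4 × (33.2 mm)² = 865.7 mm^2
v = Q / A

v ≈ 533 mm/s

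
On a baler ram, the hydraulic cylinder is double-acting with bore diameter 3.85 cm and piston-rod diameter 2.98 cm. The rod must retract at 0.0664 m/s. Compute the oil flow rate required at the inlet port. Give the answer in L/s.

Q ≈ 0.0310 L/s

Rod-side annular area A_ann = π/4 × (3.85² − 2.98²) = 4.667 cm^2
Q = A × v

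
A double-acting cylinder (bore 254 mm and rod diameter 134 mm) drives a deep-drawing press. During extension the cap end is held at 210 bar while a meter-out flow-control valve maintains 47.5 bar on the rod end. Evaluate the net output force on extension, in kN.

Cap-side area A_cap = π/4 × (254 mm)² = 50670 mm^2
Rod-side annular area A_ann = π/4 × (254² − 134²) = 36570 mm^2
Net thrust = P_cap·A_cap − P_rod·A_ann = 1064 kN − 173.7 kN

F ≈ 890 kN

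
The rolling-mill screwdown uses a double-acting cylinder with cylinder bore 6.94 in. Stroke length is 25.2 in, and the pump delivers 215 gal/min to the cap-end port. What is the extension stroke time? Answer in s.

Cap-side area A_cap = π/4 × (6.94 in)² = 37.83 in^2
Swept volume V = A × L; t = V / Q = A·L / Q

t ≈ 1.15 s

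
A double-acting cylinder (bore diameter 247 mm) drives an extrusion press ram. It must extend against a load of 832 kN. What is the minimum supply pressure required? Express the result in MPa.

P ≈ 17.4 MPa

Cap-side area A_cap = π/4 × (247 mm)² = 47920 mm^2
P = F / A = 832 kN / A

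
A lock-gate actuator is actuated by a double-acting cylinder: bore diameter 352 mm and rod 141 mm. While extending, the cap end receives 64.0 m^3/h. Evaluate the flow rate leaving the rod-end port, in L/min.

Cap-side area A_cap = π/4 × (352 mm)² = 97310 mm^2
Rod-side annular area A_ann = π/4 × (352² − 141²) = 81700 mm^2
Piston speed v = Q_in/A_cap; rod-end outflow Q_out = v × A_ann = Q_in × A_ann/A_cap.

Q_out ≈ 896 L/min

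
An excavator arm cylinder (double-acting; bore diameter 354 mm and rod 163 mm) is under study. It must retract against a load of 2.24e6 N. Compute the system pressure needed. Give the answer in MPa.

Rod-side annular area A_ann = π/4 × (354² − 163²) = 77560 mm^2
Retraction: pressure acts on the annular area.
P = F / A = 2.24e6 N / A

P ≈ 28.9 MPa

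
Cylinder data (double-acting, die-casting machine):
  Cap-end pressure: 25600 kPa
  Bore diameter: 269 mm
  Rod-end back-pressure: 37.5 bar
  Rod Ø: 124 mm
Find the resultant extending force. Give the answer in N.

Cap-side area A_cap = π/4 × (269 mm)² = 56830 mm^2
Rod-side annular area A_ann = π/4 × (269² − 124²) = 44760 mm^2
Net thrust = P_cap·A_cap − P_rod·A_ann = 1.455e6 N − 1.678e5 N

F ≈ 1.29e6 N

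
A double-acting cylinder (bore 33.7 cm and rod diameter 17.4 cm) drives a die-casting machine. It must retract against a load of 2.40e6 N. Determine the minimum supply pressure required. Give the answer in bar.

P ≈ 367 bar

Rod-side annular area A_ann = π/4 × (33.7² − 17.4²) = 654.2 cm^2
Retraction: pressure acts on the annular area.
P = F / A = 2.40e6 N / A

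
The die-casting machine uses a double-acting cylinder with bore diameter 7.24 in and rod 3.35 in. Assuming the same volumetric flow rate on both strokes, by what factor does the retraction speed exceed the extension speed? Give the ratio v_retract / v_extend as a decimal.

v_ret/v_ext ≈ 1.27

Cap-side area A_cap = π/4 × (7.24 in)² = 41.17 in^2
Rod-side annular area A_ann = π/4 × (7.24² − 3.35²) = 32.35 in^2
For equal Q, v ∝ 1/A, so v_ret/v_ext = A_cap/A_ann.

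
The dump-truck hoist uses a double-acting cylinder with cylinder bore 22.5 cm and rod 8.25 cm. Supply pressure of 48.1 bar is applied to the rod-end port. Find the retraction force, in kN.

F ≈ 166 kN

Rod-side annular area A_ann = π/4 × (22.5² − 8.25²) = 344.2 cm^2
On retraction the pressure acts on the annular area (bore minus rod).
F = P × A_ann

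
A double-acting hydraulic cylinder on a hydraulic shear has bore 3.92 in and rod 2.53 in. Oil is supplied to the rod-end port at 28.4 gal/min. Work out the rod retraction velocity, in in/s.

v ≈ 15.5 in/s

Rod-side annular area A_ann = π/4 × (3.92² − 2.53²) = 7.041 in^2
Flow into the rod-end port fills the annular volume.
v = Q / A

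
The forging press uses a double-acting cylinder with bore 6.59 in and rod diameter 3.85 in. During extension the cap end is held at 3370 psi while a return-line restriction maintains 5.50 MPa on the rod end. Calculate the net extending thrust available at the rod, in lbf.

Cap-side area A_cap = π/4 × (6.59 in)² = 34.11 in^2
Rod-side annular area A_ann = π/4 × (6.59² − 3.85²) = 22.47 in^2
Net thrust = P_cap·A_cap − P_rod·A_ann = 1.149e5 lbf − 17920 lbf

F ≈ 97000 lbf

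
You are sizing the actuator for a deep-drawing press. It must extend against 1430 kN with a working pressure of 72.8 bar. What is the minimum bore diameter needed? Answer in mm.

Extension force acts on the full piston face: F = P × (π/4)D².
D = √(4F / (πP)) = √(4 × 1430 kN / (π × 72.8 bar))

D ≈ 500 mm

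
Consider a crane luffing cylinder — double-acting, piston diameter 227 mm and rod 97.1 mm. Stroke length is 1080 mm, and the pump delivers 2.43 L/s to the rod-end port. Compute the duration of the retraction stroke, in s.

Rod-side annular area A_ann = π/4 × (227² − 97.1²) = 33070 mm^2
Swept volume V = A × L; t = V / Q = A·L / Q

t ≈ 14.7 s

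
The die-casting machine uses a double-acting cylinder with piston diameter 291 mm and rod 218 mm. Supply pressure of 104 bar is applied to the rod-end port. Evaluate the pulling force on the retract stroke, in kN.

F ≈ 304 kN

Rod-side annular area A_ann = π/4 × (291² − 218²) = 29180 mm^2
On retraction the pressure acts on the annular area (bore minus rod).
F = P × A_ann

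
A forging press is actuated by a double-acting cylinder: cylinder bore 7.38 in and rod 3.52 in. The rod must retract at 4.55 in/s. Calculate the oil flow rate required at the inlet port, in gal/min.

Rod-side annular area A_ann = π/4 × (7.38² − 3.52²) = 33.04 in^2
Q = A × v

Q ≈ 39.1 gal/min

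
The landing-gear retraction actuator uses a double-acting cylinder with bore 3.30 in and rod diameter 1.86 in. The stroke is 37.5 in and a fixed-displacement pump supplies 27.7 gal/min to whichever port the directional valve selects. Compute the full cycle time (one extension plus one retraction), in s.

Cap-side area A_cap = π/4 × (3.30 in)² = 8.553 in^2
Rod-side annular area A_ann = π/4 × (3.30² − 1.86²) = 5.836 in^2
t_ext = A_cap·L/Q = 3.008 s
t_ret = A_ann·L/Q = 2.052 s
t_cycle = t_ext + t_ret

t ≈ 5.06 s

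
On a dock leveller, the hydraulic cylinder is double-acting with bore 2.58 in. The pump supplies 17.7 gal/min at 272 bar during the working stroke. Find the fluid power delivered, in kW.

W ≈ 30.4 kW

Hydraulic power = P × Q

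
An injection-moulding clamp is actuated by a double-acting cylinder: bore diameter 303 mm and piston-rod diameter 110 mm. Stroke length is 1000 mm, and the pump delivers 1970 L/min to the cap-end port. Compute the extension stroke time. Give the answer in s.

t ≈ 2.20 s

Cap-side area A_cap = π/4 × (303 mm)² = 72110 mm^2
Swept volume V = A × L; t = V / Q = A·L / Q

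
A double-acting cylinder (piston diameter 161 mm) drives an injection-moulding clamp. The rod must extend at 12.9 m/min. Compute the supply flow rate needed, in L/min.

Cap-side area A_cap = π/4 × (161 mm)² = 20360 mm^2
Q = A × v

Q ≈ 263 L/min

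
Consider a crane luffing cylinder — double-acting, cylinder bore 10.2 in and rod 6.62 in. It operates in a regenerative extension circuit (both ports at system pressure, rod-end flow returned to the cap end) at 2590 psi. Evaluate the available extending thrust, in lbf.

With equal pressure on both faces, forces on the annular region cancel; the net push is pressure × rod cross-section.
Rod cross-section A_rod = π/4 × (6.62 in)² = 34.42 in^2
F = P × A_rod

F ≈ 89100 lbf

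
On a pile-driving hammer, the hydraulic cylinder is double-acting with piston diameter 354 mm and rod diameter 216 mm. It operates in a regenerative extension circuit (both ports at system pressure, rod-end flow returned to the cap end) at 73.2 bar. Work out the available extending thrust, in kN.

With equal pressure on both faces, forces on the annular region cancel; the net push is pressure × rod cross-section.
Rod cross-section A_rod = π/4 × (216 mm)² = 36640 mm^2
F = P × A_rod

F ≈ 268 kN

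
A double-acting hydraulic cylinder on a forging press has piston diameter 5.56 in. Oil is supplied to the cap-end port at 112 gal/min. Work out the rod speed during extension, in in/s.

v ≈ 17.8 in/s

Cap-side area A_cap = π/4 × (5.56 in)² = 24.28 in^2
v = Q / A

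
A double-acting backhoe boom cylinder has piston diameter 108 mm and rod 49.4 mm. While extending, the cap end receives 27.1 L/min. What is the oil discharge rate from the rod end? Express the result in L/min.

Q_out ≈ 21.4 L/min

Cap-side area A_cap = π/4 × (108 mm)² = 9161 mm^2
Rod-side annular area A_ann = π/4 × (108² − 49.4²) = 7244 mm^2
Piston speed v = Q_in/A_cap; rod-end outflow Q_out = v × A_ann = Q_in × A_ann/A_cap.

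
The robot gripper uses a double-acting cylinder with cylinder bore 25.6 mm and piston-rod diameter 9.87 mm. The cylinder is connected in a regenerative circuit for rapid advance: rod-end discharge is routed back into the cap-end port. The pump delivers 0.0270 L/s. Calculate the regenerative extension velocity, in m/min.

v ≈ 21.2 m/min

In regeneration the rod-end outflow joins the pump flow into the cap end, so the net volume the pump must supply per unit advance equals the rod cross-section area.
Rod cross-section A_rod = π/4 × (9.87 mm)² = 76.51 mm^2
v = Q_pump / A_rod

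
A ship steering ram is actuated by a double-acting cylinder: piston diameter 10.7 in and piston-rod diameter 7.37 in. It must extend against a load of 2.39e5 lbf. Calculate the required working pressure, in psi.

P ≈ 2660 psi

Cap-side area A_cap = π/4 × (10.7 in)² = 89.92 in^2
P = F / A = 2.39e5 lbf / A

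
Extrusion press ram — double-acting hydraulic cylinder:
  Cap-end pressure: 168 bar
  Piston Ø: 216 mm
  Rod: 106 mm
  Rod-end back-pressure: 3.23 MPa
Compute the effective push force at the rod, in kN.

F ≈ 526 kN

Cap-side area A_cap = π/4 × (216 mm)² = 36640 mm^2
Rod-side annular area A_ann = π/4 × (216² − 106²) = 27820 mm^2
Net thrust = P_cap·A_cap − P_rod·A_ann = 615.6 kN − 89.85 kN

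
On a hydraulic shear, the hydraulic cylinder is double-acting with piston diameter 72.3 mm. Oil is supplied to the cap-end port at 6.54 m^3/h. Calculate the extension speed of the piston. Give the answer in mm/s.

v ≈ 442 mm/s

Cap-side area A_cap = π/4 × (72.3 mm)² = 4106 mm^2
v = Q / A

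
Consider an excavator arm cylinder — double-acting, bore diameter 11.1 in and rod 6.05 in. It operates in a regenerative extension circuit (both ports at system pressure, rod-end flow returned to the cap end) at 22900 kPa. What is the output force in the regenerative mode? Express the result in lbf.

F ≈ 95500 lbf

With equal pressure on both faces, forces on the annular region cancel; the net push is pressure × rod cross-section.
Rod cross-section A_rod = π/4 × (6.05 in)² = 28.75 in^2
F = P × A_rod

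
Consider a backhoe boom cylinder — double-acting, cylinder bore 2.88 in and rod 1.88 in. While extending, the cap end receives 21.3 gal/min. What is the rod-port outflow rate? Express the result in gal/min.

Q_out ≈ 12.2 gal/min

Cap-side area A_cap = π/4 × (2.88 in)² = 6.514 in^2
Rod-side annular area A_ann = π/4 × (2.88² − 1.88²) = 3.738 in^2
Piston speed v = Q_in/A_cap; rod-end outflow Q_out = v × A_ann = Q_in × A_ann/A_cap.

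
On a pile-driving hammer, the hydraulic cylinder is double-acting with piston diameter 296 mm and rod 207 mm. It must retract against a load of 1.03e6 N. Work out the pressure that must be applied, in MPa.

Rod-side annular area A_ann = π/4 × (296² − 207²) = 35160 mm^2
Retraction: pressure acts on the annular area.
P = F / A = 1.03e6 N / A

P ≈ 29.3 MPa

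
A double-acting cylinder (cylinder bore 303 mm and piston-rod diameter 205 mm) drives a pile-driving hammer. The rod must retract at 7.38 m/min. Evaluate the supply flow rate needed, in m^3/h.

Rod-side annular area A_ann = π/4 × (303² − 205²) = 39100 mm^2
Q = A × v

Q ≈ 17.3 m^3/h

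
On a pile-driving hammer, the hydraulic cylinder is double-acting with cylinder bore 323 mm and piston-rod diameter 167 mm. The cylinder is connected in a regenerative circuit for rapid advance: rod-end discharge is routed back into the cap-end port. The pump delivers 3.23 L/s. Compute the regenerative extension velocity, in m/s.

v ≈ 0.147 m/s

In regeneration the rod-end outflow joins the pump flow into the cap end, so the net volume the pump must supply per unit advance equals the rod cross-section area.
Rod cross-section A_rod = π/4 × (167 mm)² = 21900 mm^2
v = Q_pump / A_rod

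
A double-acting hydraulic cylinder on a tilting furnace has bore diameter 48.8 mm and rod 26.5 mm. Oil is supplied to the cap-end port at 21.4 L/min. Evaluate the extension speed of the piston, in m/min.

v ≈ 11.4 m/min

Cap-side area A_cap = π/4 × (48.8 mm)² = 1870 mm^2
v = Q / A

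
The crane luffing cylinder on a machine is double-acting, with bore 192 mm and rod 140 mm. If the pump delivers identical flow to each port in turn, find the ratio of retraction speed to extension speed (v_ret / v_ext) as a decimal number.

v_ret/v_ext ≈ 2.14

Cap-side area A_cap = π/4 × (192 mm)² = 28950 mm^2
Rod-side annular area A_ann = π/4 × (192² − 140²) = 13560 mm^2
For equal Q, v ∝ 1/A, so v_ret/v_ext = A_cap/A_ann.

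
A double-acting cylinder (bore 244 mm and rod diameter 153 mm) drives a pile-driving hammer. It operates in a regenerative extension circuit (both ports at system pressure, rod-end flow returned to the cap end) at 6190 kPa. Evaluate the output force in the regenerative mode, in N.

With equal pressure on both faces, forces on the annular region cancel; the net push is pressure × rod cross-section.
Rod cross-section A_rod = π/4 × (153 mm)² = 18390 mm^2
F = P × A_rod

F ≈ 1.14e5 N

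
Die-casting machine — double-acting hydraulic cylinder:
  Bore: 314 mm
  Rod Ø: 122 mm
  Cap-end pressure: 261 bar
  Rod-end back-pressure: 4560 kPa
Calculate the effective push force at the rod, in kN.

F ≈ 1720 kN

Cap-side area A_cap = π/4 × (314 mm)² = 77440 mm^2
Rod-side annular area A_ann = π/4 × (314² − 122²) = 65750 mm^2
Net thrust = P_cap·A_cap − P_rod·A_ann = 2021 kN − 299.8 kN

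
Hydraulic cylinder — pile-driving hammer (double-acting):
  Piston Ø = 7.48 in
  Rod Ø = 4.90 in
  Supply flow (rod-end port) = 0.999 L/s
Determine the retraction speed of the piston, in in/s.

v ≈ 2.43 in/s

Rod-side annular area A_ann = π/4 × (7.48² − 4.90²) = 25.09 in^2
Flow into the rod-end port fills the annular volume.
v = Q / A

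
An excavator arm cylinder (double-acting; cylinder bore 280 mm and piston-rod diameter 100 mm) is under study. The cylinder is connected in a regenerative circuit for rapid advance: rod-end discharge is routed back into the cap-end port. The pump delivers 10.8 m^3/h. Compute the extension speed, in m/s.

In regeneration the rod-end outflow joins the pump flow into the cap end, so the net volume the pump must supply per unit advance equals the rod cross-section area.
Rod cross-section A_rod = π/4 × (100 mm)² = 7854 mm^2
v = Q_pump / A_rod

v ≈ 0.382 m/s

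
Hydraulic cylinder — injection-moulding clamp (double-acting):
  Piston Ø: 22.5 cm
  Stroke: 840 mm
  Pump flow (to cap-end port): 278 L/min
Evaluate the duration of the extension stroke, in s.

t ≈ 7.21 s

Cap-side area A_cap = π/4 × (22.5 cm)² = 397.6 cm^2
Swept volume V = A × L; t = V / Q = A·L / Q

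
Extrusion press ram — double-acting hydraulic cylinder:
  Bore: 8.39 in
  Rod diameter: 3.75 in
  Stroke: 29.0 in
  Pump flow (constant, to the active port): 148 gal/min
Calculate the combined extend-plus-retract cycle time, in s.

Cap-side area A_cap = π/4 × (8.39 in)² = 55.29 in^2
Rod-side annular area A_ann = π/4 × (8.39² − 3.75²) = 44.24 in^2
t_ext = A_cap·L/Q = 2.814 s
t_ret = A_ann·L/Q = 2.252 s
t_cycle = t_ext + t_ret

t ≈ 5.07 s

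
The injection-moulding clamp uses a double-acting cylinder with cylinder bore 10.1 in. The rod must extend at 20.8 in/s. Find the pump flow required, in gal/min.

Cap-side area A_cap = π/4 × (10.1 in)² = 80.12 in^2
Q = A × v

Q ≈ 433 gal/min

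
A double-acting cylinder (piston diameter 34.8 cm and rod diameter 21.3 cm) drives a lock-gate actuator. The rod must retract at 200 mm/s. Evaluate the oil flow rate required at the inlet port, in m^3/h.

Rod-side annular area A_ann = π/4 × (34.8² − 21.3²) = 594.8 cm^2
Q = A × v

Q ≈ 42.8 m^3/h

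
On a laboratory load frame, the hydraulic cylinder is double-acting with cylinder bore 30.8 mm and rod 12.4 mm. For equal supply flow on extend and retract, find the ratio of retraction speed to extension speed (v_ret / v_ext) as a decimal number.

v_ret/v_ext ≈ 1.19

Cap-side area A_cap = π/4 × (30.8 mm)² = 745.1 mm^2
Rod-side annular area A_ann = π/4 × (30.8² − 12.4²) = 624.3 mm^2
For equal Q, v ∝ 1/A, so v_ret/v_ext = A_cap/A_ann.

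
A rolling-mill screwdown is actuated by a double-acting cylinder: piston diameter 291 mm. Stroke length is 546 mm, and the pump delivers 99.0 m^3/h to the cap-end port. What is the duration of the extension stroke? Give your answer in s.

Cap-side area A_cap = π/4 × (291 mm)² = 66510 mm^2
Swept volume V = A × L; t = V / Q = A·L / Q

t ≈ 1.32 s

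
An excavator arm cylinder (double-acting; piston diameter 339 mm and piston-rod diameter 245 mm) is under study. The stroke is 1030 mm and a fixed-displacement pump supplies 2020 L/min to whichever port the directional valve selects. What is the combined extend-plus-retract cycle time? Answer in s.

t ≈ 4.08 s

Cap-side area A_cap = π/4 × (339 mm)² = 90260 mm^2
Rod-side annular area A_ann = π/4 × (339² − 245²) = 43120 mm^2
t_ext = A_cap·L/Q = 2.761 s
t_ret = A_ann·L/Q = 1.319 s
t_cycle = t_ext + t_ret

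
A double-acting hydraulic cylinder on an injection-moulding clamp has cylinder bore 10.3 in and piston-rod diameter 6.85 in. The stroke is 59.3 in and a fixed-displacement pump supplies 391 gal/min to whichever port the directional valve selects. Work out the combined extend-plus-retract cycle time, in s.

t ≈ 5.11 s

Cap-side area A_cap = π/4 × (10.3 in)² = 83.32 in^2
Rod-side annular area A_ann = π/4 × (10.3² − 6.85²) = 46.47 in^2
t_ext = A_cap·L/Q = 3.282 s
t_ret = A_ann·L/Q = 1.831 s
t_cycle = t_ext + t_ret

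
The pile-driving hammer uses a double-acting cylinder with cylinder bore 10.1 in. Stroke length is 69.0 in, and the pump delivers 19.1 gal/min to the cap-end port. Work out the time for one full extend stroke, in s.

t ≈ 75.2 s

Cap-side area A_cap = π/4 × (10.1 in)² = 80.12 in^2
Swept volume V = A × L; t = V / Q = A·L / Q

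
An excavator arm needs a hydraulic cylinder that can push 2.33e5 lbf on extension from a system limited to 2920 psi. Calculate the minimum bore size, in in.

Extension force acts on the full piston face: F = P × (π/4)D².
D = √(4F / (πP)) = √(4 × 2.33e5 lbf / (π × 2920 psi))

D ≈ 10.1 in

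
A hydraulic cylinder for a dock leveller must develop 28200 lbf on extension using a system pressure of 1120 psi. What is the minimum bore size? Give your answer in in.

D ≈ 5.66 in

Extension force acts on the full piston face: F = P × (π/4)D².
D = √(4F / (πP)) = √(4 × 28200 lbf / (π × 1120 psi))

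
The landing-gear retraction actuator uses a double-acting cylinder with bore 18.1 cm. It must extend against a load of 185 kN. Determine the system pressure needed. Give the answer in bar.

P ≈ 71.9 bar

Cap-side area A_cap = π/4 × (18.1 cm)² = 257.3 cm^2
P = F / A = 185 kN / A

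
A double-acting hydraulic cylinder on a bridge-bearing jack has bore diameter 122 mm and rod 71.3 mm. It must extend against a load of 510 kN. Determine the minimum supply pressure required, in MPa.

P ≈ 43.6 MPa

Cap-side area A_cap = π/4 × (122 mm)² = 11690 mm^2
P = F / A = 510 kN / A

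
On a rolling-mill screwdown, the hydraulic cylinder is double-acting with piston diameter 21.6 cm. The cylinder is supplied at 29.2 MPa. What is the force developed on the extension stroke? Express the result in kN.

F ≈ 1070 kN

Cap-side area A_cap = π/4 × (21.6 cm)² = 366.4 cm^2
F = P × A_cap = 29.2 MPa × A_cap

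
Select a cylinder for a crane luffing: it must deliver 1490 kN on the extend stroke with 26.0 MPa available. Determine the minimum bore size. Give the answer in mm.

Extension force acts on the full piston face: F = P × (π/4)D².
D = √(4F / (πP)) = √(4 × 1490 kN / (π × 26.0 MPa))

D ≈ 270 mm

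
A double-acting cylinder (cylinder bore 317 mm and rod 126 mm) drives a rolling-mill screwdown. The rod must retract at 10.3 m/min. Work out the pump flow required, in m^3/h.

Q ≈ 41.1 m^3/h

Rod-side annular area A_ann = π/4 × (317² − 126²) = 66450 mm^2
Q = A × v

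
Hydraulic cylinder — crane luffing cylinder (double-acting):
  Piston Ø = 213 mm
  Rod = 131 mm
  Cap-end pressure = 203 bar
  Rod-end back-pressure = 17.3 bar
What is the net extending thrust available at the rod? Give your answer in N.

Cap-side area A_cap = π/4 × (213 mm)² = 35630 mm^2
Rod-side annular area A_ann = π/4 × (213² − 131²) = 22150 mm^2
Net thrust = P_cap·A_cap − P_rod·A_ann = 7.233e5 N − 38330 N

F ≈ 6.85e5 N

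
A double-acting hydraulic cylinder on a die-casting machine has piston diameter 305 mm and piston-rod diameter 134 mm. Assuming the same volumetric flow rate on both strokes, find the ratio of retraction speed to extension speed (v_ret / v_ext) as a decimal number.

v_ret/v_ext ≈ 1.24

Cap-side area A_cap = π/4 × (305 mm)² = 73060 mm^2
Rod-side annular area A_ann = π/4 × (305² − 134²) = 58960 mm^2
For equal Q, v ∝ 1/A, so v_ret/v_ext = A_cap/A_ann.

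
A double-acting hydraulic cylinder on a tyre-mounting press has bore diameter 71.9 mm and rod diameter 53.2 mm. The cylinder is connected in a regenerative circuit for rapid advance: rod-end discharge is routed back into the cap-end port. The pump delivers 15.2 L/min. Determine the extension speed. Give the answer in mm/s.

v ≈ 114 mm/s

In regeneration the rod-end outflow joins the pump flow into the cap end, so the net volume the pump must supply per unit advance equals the rod cross-section area.
Rod cross-section A_rod = π/4 × (53.2 mm)² = 2223 mm^2
v = Q_pump / A_rod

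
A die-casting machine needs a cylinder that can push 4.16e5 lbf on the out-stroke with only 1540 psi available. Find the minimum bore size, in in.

D ≈ 18.5 in

Extension force acts on the full piston face: F = P × (π/4)D².
D = √(4F / (πP)) = √(4 × 4.16e5 lbf / (π × 1540 psi))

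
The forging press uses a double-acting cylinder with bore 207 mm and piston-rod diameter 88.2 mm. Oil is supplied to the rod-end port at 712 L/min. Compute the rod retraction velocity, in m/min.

v ≈ 25.8 m/min

Rod-side annular area A_ann = π/4 × (207² − 88.2²) = 27540 mm^2
Flow into the rod-end port fills the annular volume.
v = Q / A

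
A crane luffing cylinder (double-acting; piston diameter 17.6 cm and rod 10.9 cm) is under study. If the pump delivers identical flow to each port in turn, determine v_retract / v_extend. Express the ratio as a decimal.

Cap-side area A_cap = π/4 × (17.6 cm)² = 243.3 cm^2
Rod-side annular area A_ann = π/4 × (17.6² − 10.9²) = 150.0 cm^2
For equal Q, v ∝ 1/A, so v_ret/v_ext = A_cap/A_ann.

v_ret/v_ext ≈ 1.62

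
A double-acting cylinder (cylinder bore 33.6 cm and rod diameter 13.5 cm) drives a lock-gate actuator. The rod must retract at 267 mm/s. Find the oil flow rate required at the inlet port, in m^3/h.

Rod-side annular area A_ann = π/4 × (33.6² − 13.5²) = 743.5 cm^2
Q = A × v

Q ≈ 71.5 m^3/h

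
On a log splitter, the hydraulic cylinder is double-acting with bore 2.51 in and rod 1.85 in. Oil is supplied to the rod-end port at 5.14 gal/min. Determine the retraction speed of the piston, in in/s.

v ≈ 8.76 in/s

Rod-side annular area A_ann = π/4 × (2.51² − 1.85²) = 2.260 in^2
Flow into the rod-end port fills the annular volume.
v = Q / A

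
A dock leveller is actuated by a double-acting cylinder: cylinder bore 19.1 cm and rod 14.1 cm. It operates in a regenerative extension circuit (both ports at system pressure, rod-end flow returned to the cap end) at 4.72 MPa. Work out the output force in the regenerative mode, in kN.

With equal pressure on both faces, forces on the annular region cancel; the net push is pressure × rod cross-section.
Rod cross-section A_rod = π/4 × (14.1 cm)² = 156.1 cm^2
F = P × A_rod

F ≈ 73.7 kN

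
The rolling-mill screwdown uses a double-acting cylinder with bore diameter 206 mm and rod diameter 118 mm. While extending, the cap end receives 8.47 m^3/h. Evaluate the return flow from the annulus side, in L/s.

Q_out ≈ 1.58 L/s

Cap-side area A_cap = π/4 × (206 mm)² = 33330 mm^2
Rod-side annular area A_ann = π/4 × (206² − 118²) = 22390 mm^2
Piston speed v = Q_in/A_cap; rod-end outflow Q_out = v × A_ann = Q_in × A_ann/A_cap.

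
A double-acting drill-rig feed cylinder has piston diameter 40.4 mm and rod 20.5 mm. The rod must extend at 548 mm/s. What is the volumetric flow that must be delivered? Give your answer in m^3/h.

Q ≈ 2.53 m^3/h

Cap-side area A_cap = π/4 × (40.4 mm)² = 1282 mm^2
Q = A × v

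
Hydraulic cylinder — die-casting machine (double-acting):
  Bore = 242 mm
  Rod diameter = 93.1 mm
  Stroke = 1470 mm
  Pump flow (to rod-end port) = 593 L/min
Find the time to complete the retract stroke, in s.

Rod-side annular area A_ann = π/4 × (242² − 93.1²) = 39190 mm^2
Swept volume V = A × L; t = V / Q = A·L / Q

t ≈ 5.83 s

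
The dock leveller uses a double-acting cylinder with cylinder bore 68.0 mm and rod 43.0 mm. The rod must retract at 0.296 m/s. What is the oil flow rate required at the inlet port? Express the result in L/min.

Rod-side annular area A_ann = π/4 × (68.0² − 43.0²) = 2179 mm^2
Q = A × v

Q ≈ 38.7 L/min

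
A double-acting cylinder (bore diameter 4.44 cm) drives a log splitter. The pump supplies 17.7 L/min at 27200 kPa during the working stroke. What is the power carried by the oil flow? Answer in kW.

Hydraulic power = P × Q

W ≈ 8.02 kW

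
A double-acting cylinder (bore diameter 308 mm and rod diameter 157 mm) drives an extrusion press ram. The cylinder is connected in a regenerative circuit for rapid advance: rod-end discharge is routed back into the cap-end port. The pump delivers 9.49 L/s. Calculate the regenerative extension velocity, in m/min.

In regeneration the rod-end outflow joins the pump flow into the cap end, so the net volume the pump must supply per unit advance equals the rod cross-section area.
Rod cross-section A_rod = π/4 × (157 mm)² = 19360 mm^2
v = Q_pump / A_rod

v ≈ 29.4 m/min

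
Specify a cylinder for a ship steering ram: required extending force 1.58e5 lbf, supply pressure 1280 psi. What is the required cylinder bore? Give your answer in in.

D ≈ 12.5 in

Extension force acts on the full piston face: F = P × (π/4)D².
D = √(4F / (πP)) = √(4 × 1.58e5 lbf / (π × 1280 psi))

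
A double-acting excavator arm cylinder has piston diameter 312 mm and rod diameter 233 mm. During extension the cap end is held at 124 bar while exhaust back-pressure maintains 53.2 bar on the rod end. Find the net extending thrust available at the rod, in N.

Cap-side area A_cap = π/4 × (312 mm)² = 76450 mm^2
Rod-side annular area A_ann = π/4 × (312² − 233²) = 33820 mm^2
Net thrust = P_cap·A_cap − P_rod·A_ann = 9.480e5 N − 1.799e5 N

F ≈ 7.68e5 N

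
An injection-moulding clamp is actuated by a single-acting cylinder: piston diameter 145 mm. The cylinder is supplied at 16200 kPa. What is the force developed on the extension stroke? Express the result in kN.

Cap-side area A_cap = π/4 × (145 mm)² = 16510 mm^2
F = P × A_cap = 16200 kPa × A_cap

F ≈ 268 kN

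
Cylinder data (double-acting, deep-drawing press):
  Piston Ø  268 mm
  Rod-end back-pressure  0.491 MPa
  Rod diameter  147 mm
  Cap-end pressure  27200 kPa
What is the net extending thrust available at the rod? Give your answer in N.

F ≈ 1.51e6 N

Cap-side area A_cap = π/4 × (268 mm)² = 56410 mm^2
Rod-side annular area A_ann = π/4 × (268² − 147²) = 39440 mm^2
Net thrust = P_cap·A_cap − P_rod·A_ann = 1.534e6 N − 19360 N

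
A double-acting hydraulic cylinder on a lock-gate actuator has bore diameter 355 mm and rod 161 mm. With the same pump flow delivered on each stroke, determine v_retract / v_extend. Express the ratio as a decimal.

Cap-side area A_cap = π/4 × (355 mm)² = 98980 mm^2
Rod-side annular area A_ann = π/4 × (355² − 161²) = 78620 mm^2
For equal Q, v ∝ 1/A, so v_ret/v_ext = A_cap/A_ann.

v_ret/v_ext ≈ 1.26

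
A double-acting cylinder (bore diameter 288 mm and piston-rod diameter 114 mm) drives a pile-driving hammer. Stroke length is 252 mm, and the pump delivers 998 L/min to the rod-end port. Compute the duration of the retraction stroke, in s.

t ≈ 0.832 s

Rod-side annular area A_ann = π/4 × (288² − 114²) = 54940 mm^2
Swept volume V = A × L; t = V / Q = A·L / Q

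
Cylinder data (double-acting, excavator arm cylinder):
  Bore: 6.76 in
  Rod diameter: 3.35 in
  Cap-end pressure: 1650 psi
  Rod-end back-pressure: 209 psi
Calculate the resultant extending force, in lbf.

Cap-side area A_cap = π/4 × (6.76 in)² = 35.89 in^2
Rod-side annular area A_ann = π/4 × (6.76² − 3.35²) = 27.08 in^2
Net thrust = P_cap·A_cap − P_rod·A_ann = 59220 lbf − 5659 lbf

F ≈ 53600 lbf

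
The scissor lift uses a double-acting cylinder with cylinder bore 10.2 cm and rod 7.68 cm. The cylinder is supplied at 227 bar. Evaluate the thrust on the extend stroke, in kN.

F ≈ 185 kN

Cap-side area A_cap = π/4 × (10.2 cm)² = 81.71 cm^2
F = P × A_cap = 227 bar × A_cap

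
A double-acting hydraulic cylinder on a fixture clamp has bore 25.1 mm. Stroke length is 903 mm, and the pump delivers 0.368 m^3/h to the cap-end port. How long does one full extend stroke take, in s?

Cap-side area A_cap = π/4 × (25.1 mm)² = 494.8 mm^2
Swept volume V = A × L; t = V / Q = A·L / Q

t ≈ 4.37 s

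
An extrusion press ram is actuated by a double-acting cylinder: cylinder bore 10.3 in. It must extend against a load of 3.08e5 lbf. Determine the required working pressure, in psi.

Cap-side area A_cap = π/4 × (10.3 in)² = 83.32 in^2
P = F / A = 3.08e5 lbf / A

P ≈ 3700 psi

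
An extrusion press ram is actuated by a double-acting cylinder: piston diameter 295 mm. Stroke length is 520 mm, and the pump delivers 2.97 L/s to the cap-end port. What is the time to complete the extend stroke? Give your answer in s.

Cap-side area A_cap = π/4 × (295 mm)² = 68350 mm^2
Swept volume V = A × L; t = V / Q = A·L / Q

t ≈ 12.0 s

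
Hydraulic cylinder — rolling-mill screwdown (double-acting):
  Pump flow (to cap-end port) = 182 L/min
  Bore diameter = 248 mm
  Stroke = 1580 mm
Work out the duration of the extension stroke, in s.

Cap-side area A_cap = π/4 × (248 mm)² = 48310 mm^2
Swept volume V = A × L; t = V / Q = A·L / Q

t ≈ 25.2 s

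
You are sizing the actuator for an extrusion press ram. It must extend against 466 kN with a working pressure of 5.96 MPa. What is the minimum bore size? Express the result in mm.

Extension force acts on the full piston face: F = P × (π/4)D².
D = √(4F / (πP)) = √(4 × 466 kN / (π × 5.96 MPa))

D ≈ 316 mm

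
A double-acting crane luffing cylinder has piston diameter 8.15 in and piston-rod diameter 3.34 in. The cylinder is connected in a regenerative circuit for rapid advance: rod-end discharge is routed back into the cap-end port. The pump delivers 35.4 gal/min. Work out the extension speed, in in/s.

In regeneration the rod-end outflow joins the pump flow into the cap end, so the net volume the pump must supply per unit advance equals the rod cross-section area.
Rod cross-section A_rod = π/4 × (3.34 in)² = 8.762 in^2
v = Q_pump / A_rod

v ≈ 15.6 in/s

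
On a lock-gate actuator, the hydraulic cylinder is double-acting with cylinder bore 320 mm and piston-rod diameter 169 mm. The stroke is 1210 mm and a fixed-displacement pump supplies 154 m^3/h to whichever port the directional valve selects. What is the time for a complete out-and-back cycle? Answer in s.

t ≈ 3.92 s

Cap-side area A_cap = π/4 × (320 mm)² = 80420 mm^2
Rod-side annular area A_ann = π/4 × (320² − 169²) = 57990 mm^2
t_ext = A_cap·L/Q = 2.275 s
t_ret = A_ann·L/Q = 1.640 s
t_cycle = t_ext + t_ret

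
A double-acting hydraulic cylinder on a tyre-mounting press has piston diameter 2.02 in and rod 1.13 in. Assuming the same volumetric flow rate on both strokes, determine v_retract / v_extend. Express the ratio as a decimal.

v_ret/v_ext ≈ 1.46

Cap-side area A_cap = π/4 × (2.02 in)² = 3.205 in^2
Rod-side annular area A_ann = π/4 × (2.02² − 1.13²) = 2.202 in^2
For equal Q, v ∝ 1/A, so v_ret/v_ext = A_cap/A_ann.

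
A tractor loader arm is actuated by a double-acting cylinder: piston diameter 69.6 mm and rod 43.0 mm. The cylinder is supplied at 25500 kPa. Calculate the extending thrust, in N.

Cap-side area A_cap = π/4 × (69.6 mm)² = 3805 mm^2
F = P × A_cap = 25500 kPa × A_cap

F ≈ 97000 N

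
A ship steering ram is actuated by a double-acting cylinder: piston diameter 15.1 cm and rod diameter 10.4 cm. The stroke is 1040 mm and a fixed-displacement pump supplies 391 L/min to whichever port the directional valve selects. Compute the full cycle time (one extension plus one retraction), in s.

t ≈ 4.36 s

Cap-side area A_cap = π/4 × (15.1 cm)² = 179.1 cm^2
Rod-side annular area A_ann = π/4 × (15.1² − 10.4²) = 94.13 cm^2
t_ext = A_cap·L/Q = 2.858 s
t_ret = A_ann·L/Q = 1.502 s
t_cycle = t_ext + t_ret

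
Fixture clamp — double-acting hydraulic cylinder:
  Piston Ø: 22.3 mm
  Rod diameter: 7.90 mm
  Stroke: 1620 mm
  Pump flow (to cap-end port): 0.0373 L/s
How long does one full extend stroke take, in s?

Cap-side area A_cap = π/4 × (22.3 mm)² = 390.6 mm^2
Swept volume V = A × L; t = V / Q = A·L / Q

t ≈ 17.0 s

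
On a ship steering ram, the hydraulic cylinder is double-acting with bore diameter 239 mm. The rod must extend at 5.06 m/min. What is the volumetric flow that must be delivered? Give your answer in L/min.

Cap-side area A_cap = π/4 × (239 mm)² = 44860 mm^2
Q = A × v

Q ≈ 227 L/min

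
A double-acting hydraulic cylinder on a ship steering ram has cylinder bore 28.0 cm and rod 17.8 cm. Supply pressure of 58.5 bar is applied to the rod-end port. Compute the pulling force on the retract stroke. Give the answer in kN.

Rod-side annular area A_ann = π/4 × (28.0² − 17.8²) = 366.9 cm^2
On retraction the pressure acts on the annular area (bore minus rod).
F = P × A_ann

F ≈ 215 kN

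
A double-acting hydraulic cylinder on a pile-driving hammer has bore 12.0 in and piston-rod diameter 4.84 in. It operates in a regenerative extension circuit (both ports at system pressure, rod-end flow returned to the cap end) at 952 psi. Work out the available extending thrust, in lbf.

With equal pressure on both faces, forces on the annular region cancel; the net push is pressure × rod cross-section.
Rod cross-section A_rod = π/4 × (4.84 in)² = 18.40 in^2
F = P × A_rod

F ≈ 17500 lbf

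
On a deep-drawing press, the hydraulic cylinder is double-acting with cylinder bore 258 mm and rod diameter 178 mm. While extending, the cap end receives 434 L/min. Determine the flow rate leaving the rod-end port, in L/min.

Cap-side area A_cap = π/4 × (258 mm)² = 52280 mm^2
Rod-side annular area A_ann = π/4 × (258² − 178²) = 27390 mm^2
Piston speed v = Q_in/A_cap; rod-end outflow Q_out = v × A_ann = Q_in × A_ann/A_cap.

Q_out ≈ 227 L/min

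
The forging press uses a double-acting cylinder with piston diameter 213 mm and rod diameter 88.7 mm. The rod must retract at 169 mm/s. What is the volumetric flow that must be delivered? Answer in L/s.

Rod-side annular area A_ann = π/4 × (213² − 88.7²) = 29450 mm^2
Q = A × v

Q ≈ 4.98 L/s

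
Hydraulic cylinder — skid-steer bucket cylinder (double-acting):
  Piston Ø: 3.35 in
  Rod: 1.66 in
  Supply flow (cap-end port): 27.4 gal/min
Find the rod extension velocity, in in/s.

v ≈ 12.0 in/s

Cap-side area A_cap = π/4 × (3.35 in)² = 8.814 in^2
v = Q / A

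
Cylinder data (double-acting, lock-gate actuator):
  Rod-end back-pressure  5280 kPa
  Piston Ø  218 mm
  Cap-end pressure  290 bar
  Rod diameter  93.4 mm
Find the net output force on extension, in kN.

Cap-side area A_cap = π/4 × (218 mm)² = 37330 mm^2
Rod-side annular area A_ann = π/4 × (218² − 93.4²) = 30470 mm^2
Net thrust = P_cap·A_cap − P_rod·A_ann = 1082 kN − 160.9 kN

F ≈ 922 kN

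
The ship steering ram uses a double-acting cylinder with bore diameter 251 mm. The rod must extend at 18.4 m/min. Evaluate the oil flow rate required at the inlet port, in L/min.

Cap-side area A_cap = π/4 × (251 mm)² = 49480 mm^2
Q = A × v

Q ≈ 910 L/min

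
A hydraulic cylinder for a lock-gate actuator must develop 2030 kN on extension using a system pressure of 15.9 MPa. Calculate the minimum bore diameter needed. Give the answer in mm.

D ≈ 403 mm

Extension force acts on the full piston face: F = P × (π/4)D².
D = √(4F / (πP)) = √(4 × 2030 kN / (π × 15.9 MPa))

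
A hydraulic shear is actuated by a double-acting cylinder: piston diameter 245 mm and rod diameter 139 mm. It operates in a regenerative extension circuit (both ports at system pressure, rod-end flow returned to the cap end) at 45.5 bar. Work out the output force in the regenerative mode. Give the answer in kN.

F ≈ 69.0 kN

With equal pressure on both faces, forces on the annular region cancel; the net push is pressure × rod cross-section.
Rod cross-section A_rod = π/4 × (139 mm)² = 15170 mm^2
F = P × A_rod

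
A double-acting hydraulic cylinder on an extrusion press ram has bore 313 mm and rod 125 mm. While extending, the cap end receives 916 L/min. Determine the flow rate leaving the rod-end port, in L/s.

Cap-side area A_cap = π/4 × (313 mm)² = 76940 mm^2
Rod-side annular area A_ann = π/4 × (313² − 125²) = 64670 mm^2
Piston speed v = Q_in/A_cap; rod-end outflow Q_out = v × A_ann = Q_in × A_ann/A_cap.

Q_out ≈ 12.8 L/s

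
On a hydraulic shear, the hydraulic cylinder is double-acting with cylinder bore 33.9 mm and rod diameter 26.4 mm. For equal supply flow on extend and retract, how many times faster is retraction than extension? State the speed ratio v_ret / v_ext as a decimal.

Cap-side area A_cap = π/4 × (33.9 mm)² = 902.6 mm^2
Rod-side annular area A_ann = π/4 × (33.9² − 26.4²) = 355.2 mm^2
For equal Q, v ∝ 1/A, so v_ret/v_ext = A_cap/A_ann.

v_ret/v_ext ≈ 2.54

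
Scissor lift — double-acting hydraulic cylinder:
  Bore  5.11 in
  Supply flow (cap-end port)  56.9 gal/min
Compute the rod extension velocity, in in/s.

Cap-side area A_cap = π/4 × (5.11 in)² = 20.51 in^2
v = Q / A

v ≈ 10.7 in/s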